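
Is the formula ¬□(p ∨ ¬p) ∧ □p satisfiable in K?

1. ¬□(p ∨ ¬p) ∧ □p, w0
2. ¬□(p ∨ ¬p), w0
3. □p, w0
4. ¬(p ∨ ¬p), w1
5. ¬p, w1
6. p, w1
Accessibility: w0Rw1
Branch closes: p and ¬p both at w1.
Every branch closes; the branch above is one of them.

No, unsatisfiable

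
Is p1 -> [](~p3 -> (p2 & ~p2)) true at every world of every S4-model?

Invalid (countermodel exists)

Tableau for the negation ~(p1 -> [](~p3 -> (p2 & ~p2))):
1. ~(p1 -> [](~p3 -> (p2 & ~p2))), u
2. p1, u
3. ~[](~p3 -> (p2 & ~p2)), u
4. ~(~p3 -> (p2 & ~p2)), v
5. ~p3, v
6. ~(p2 & ~p2), v
7. p2, v
Accessibility: uRu, uRv, vRv
The negation has an open branch (countermodel exists).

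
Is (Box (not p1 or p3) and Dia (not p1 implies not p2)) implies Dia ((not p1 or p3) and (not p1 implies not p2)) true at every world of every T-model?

Tableau for the negation not ((Box (not p1 or p3) and Dia (not p1 implies not p2)) implies Dia ((not p1 or p3) and (not p1 implies not p2))):
1. not ((Box (not p1 or p3) and Dia (not p1 implies not p2)) implies Dia ((not p1 or p3) and (not p1 implies not p2))), u
2. Box (not p1 or p3) and Dia (not p1 implies not p2), u
3. not Dia ((not p1 or p3) and (not p1 implies not p2)), u
4. Box (not p1 or p3), u
5. Dia (not p1 implies not p2), u
6. not ((not p1 or p3) and (not p1 implies not p2)), u
7. not p1 or p3, u
8. not (not p1 implies not p2), u
9. not p1, u
10. p2, u
11. p3, u
12. not p1 implies not p2, v
13. not ((not p1 or p3) and (not p1 implies not p2)), v
14. not p1 or p3, v
15. not p2, v
16. not (not p1 or p3), v
17. p1, v
18. not p3, v
19. p3, v
Accessibility: uRu, uRv, vRv
Branch closes: p3 and not p3 both at v.
Every branch of the negation's tableau closes; the branch above is one of them.

Yes, valid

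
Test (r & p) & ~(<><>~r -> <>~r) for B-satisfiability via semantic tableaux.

Yes, satisfiable

1. (r & p) & ~(<><>~r -> <>~r), w0
2. r & p, w0
3. ~(<><>~r -> <>~r), w0
4. r, w0
5. p, w0
6. <><>~r, w0
7. ~<>~r, w0
8. <>~r, w1
9. r, w1
10. ~r, w2
Accessibility: w0Rw0, w0Rw1, w1Rw0, w1Rw1, w1Rw2, w2Rw1, w2Rw2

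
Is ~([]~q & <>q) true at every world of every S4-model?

Valid in S4

Tableau for the negation []~q & <>q:
1. []~q & <>q, 0
2. []~q, 0
3. <>q, 0
4. ~q, 0
5. q, 1
6. ~q, 1
Accessibility: 0R0, 0R1, 1R1
Branch closes: q and ~q both at 1.
All branches of the negation close; one closing branch shown above.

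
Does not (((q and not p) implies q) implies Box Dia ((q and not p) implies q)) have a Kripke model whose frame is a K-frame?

Satisfiable (open branch found)

1. not (((q and not p) implies q) implies Box Dia ((q and not p) implies q)), w0
2. (q and not p) implies q, w0
3. not Box Dia ((q and not p) implies q), w0
4. q, w0
5. not Dia ((q and not p) implies q), w1
Accessibility: w0Rw1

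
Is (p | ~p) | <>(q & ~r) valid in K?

Valid in K

Tableau for the negation ~((p | ~p) | <>(q & ~r)):
1. ~((p | ~p) | <>(q & ~r)), w0
2. ~(p | ~p), w0
3. ~<>(q & ~r), w0
4. ~p, w0
5. p, w0
Branch closes: p and ~p both at w0.
Every branch of the negation's tableau closes; the branch above is one of them.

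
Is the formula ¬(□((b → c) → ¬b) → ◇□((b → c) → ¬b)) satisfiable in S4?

Unsatisfiable

1. ¬(□((b → c) → ¬b) → ◇□((b → c) → ¬b)), 0
2. □((b → c) → ¬b), 0
3. ¬◇□((b → c) → ¬b), 0
4. (b → c) → ¬b, 0
5. ¬□((b → c) → ¬b), 0
6. ¬(b → c), 0
7. b, 0
8. ¬c, 0
9. ¬((b → c) → ¬b), 1
10. b → c, 1
11. b, 1
12. (b → c) → ¬b, 1
13. ¬□((b → c) → ¬b), 1
14. c, 1
15. ¬(b → c), 1
16. ¬c, 1
Accessibility: 0R0, 0R1, 1R1
Branch closes: c and ¬c both at 1.
All branches of the tableau close; one closing branch shown above.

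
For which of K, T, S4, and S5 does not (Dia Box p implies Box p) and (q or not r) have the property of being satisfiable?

K, T, S4

S5-tableau for the formula:
1. not (Dia Box p implies Box p) and (q or not r), u
2. not (Dia Box p implies Box p), u
3. q or not r, u
4. Dia Box p, u
5. not Box p, u
6. not r, u
7. Box p, v
8. p, u
9. p, v
10. not p, w
11. p, w
Accessibility: uRu, uRv, uRw, vRu, vRv, vRw, wRu, wRv, wRw
Branch closes: p and not p both at w.
Every branch closes (one shown): unsatisfiable in S5.
S4-tableau for the formula:
1. not (Dia Box p implies Box p) and (q or not r), u
2. not (Dia Box p implies Box p), u
3. q or not r, u
4. Dia Box p, u
5. not Box p, u
6. not r, u
7. Box p, v
8. p, v
9. not p, w
Accessibility: uRu, uRv, uRw, vRv, wRw
Complete open branch: satisfiable in S4, hence also in K, T (this S4-model is also a K-model and a T-model).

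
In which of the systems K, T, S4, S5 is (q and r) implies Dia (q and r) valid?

T, S4, S5

T-tableau for the negation not ((q and r) implies Dia (q and r)):
1. not ((q and r) implies Dia (q and r)), w0
2. q and r, w0
3. not Dia (q and r), w0
4. q, w0
5. r, w0
6. not (q and r), w0
7. not r, w0
Accessibility: w0Rw0
Branch closes: r and not r both at w0.
Every branch closes (one shown): valid in T, hence also in S4, S5 (every theorem of T is a theorem of S4 and S5).
K-tableau for the negation not ((q and r) implies Dia (q and r)):
1. not ((q and r) implies Dia (q and r)), w0
2. q and r, w0
3. not Dia (q and r), w0
4. q, w0
5. r, w0
Complete open branch: countermodel on a K-frame, so not valid in K.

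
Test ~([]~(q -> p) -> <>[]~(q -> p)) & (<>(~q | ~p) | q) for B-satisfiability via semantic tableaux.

Unsatisfiable

1. ~([]~(q -> p) -> <>[]~(q -> p)) & (<>(~q | ~p) | q), w0
2. ~([]~(q -> p) -> <>[]~(q -> p)), w0   [&-rule on 1]
3. <>(~q | ~p) | q, w0   [&-rule on 1]
4. []~(q -> p), w0   [~->-rule on 2]
5. ~<>[]~(q -> p), w0   [~->-rule on 2]
6. ~(q -> p), w0   [[]-rule on 4 via w0Rw0]
7. q, w0   [~->-rule on 6]
8. ~p, w0   [~->-rule on 6]
9. ~[]~(q -> p), w0   [~<>-rule on 5 via w0Rw0]
10. q -> p, w1   [~[]-rule on 9: fresh world w1, w0Rw1]
11. ~(q -> p), w1   [[]-rule on 4 via w0Rw1]
12. q, w1   [~->-rule on 11]
13. ~p, w1   [~->-rule on 11]
14. ~[]~(q -> p), w1   [~<>-rule on 5 via w0Rw1]
15. p, w1   [->-rule on 10 (branches; this branch)]
Accessibility: w0Rw0, w0Rw1, w1Rw0, w1Rw1
Branch closes: p and ~p both at w1.
All branches of the tableau close; one closing branch shown above.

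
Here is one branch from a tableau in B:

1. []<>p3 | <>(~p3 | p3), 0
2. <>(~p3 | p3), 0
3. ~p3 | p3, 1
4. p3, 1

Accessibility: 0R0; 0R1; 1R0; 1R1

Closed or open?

Not closed

No world carries both an atom and its negation.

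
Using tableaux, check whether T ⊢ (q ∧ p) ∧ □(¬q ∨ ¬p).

Not valid

Tableau for the negation ¬((q ∧ p) ∧ □(¬q ∨ ¬p)):
1. ¬((q ∧ p) ∧ □(¬q ∨ ¬p)), u
2. ¬□(¬q ∨ ¬p), u
3. ¬(¬q ∨ ¬p), v
4. q, v
5. p, v
Accessibility: uRu, uRv, vRv
The negation has an open branch (countermodel exists).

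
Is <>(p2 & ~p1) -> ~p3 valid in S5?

Invalid (countermodel exists)

Tableau for the negation ~(<>(p2 & ~p1) -> ~p3):
1. ~(<>(p2 & ~p1) -> ~p3), 0
2. <>(p2 & ~p1), 0
3. p3, 0
4. p2 & ~p1, 1
5. p2, 1
6. ~p1, 1
Accessibility: 0R0, 0R1, 1R0, 1R1
The negation has an open branch (countermodel exists).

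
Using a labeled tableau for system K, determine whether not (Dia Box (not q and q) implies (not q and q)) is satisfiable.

1. not (Dia Box (not q and q) implies (not q and q)), 0
2. Dia Box (not q and q), 0   [neg-implies-rule on 1]
3. not (not q and q), 0   [neg-implies-rule on 1]
4. not q, 0   [neg-and-rule on 3 (branches; this branch)]
5. Box (not q and q), 1   [Dia-rule on 2: fresh world 1, 0R1]
Accessibility: 0R1

Satisfiable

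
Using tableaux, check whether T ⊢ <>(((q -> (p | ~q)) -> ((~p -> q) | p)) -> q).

Tableau for the negation ~<>(((q -> (p | ~q)) -> ((~p -> q) | p)) -> q):
1. ~<>(((q -> (p | ~q)) -> ((~p -> q) | p)) -> q), w0
2. ~(((q -> (p | ~q)) -> ((~p -> q) | p)) -> q), w0   [~<>-rule on 1 via w0Rw0]
3. (q -> (p | ~q)) -> ((~p -> q) | p), w0   [~->-rule on 2]
4. ~q, w0   [~->-rule on 2]
5. (~p -> q) | p, w0   [->-rule on 3 (branches; this branch)]
6. p, w0   [|-rule on 5 (branches; this branch)]
Accessibility: w0Rw0
The negation has an open branch (countermodel exists).

Invalid (countermodel exists)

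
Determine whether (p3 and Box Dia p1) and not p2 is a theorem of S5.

Tableau for the negation not ((p3 and Box Dia p1) and not p2):
1. not ((p3 and Box Dia p1) and not p2), u
2. p2, u
Accessibility: uRu
The negation has an open branch (countermodel exists).

No, not valid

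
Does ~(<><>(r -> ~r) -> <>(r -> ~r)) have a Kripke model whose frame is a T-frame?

1. ~(<><>(r -> ~r) -> <>(r -> ~r)), 0
2. <><>(r -> ~r), 0
3. ~<>(r -> ~r), 0
4. ~(r -> ~r), 0
5. r, 0
6. <>(r -> ~r), 1
7. ~(r -> ~r), 1
8. r, 1
9. r -> ~r, 2
10. ~r, 2
Accessibility: 0R0, 0R1, 1R1, 1R2, 2R2

Yes, satisfiable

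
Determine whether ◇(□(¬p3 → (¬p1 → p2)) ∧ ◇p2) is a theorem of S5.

Tableau for the negation ¬◇(□(¬p3 → (¬p1 → p2)) ∧ ◇p2):
1. ¬◇(□(¬p3 → (¬p1 → p2)) ∧ ◇p2), w0
2. ¬(□(¬p3 → (¬p1 → p2)) ∧ ◇p2), w0
3. ¬◇p2, w0
4. ¬p2, w0
Accessibility: w0Rw0
The negation has an open branch (countermodel exists).

Not valid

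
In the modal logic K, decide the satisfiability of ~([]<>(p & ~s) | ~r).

Satisfiable

1. ~([]<>(p & ~s) | ~r), u
2. ~[]<>(p & ~s), u
3. r, u
4. ~<>(p & ~s), v
Accessibility: uRv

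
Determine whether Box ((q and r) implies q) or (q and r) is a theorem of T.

Tableau for the negation not (Box ((q and r) implies q) or (q and r)):
1. not (Box ((q and r) implies q) or (q and r)), 0
2. not Box ((q and r) implies q), 0
3. not (q and r), 0
4. not r, 0
5. not ((q and r) implies q), 1
6. q and r, 1
7. not q, 1
8. q, 1
9. r, 1
Accessibility: 0R0, 0R1, 1R1
Branch closes: q and not q both at 1.
All branches of the negation close; one closing branch shown above.

Valid in T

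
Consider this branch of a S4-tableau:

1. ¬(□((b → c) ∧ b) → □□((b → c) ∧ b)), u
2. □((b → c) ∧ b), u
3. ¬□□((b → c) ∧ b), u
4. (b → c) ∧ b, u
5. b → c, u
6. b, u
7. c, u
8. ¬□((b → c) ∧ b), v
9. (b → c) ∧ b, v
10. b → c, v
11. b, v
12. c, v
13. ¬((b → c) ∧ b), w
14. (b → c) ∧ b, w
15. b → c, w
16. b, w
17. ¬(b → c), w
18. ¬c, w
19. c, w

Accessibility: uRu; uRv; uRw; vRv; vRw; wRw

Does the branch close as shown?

Closed

Both c and ¬c appear at w.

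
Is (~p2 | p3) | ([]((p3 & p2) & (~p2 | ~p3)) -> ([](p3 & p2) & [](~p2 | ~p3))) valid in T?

Valid in T

Tableau for the negation ~((~p2 | p3) | ([]((p3 & p2) & (~p2 | ~p3)) -> ([](p3 & p2) & [](~p2 | ~p3)))):
1. ~((~p2 | p3) | ([]((p3 & p2) & (~p2 | ~p3)) -> ([](p3 & p2) & [](~p2 | ~p3)))), w0
2. ~(~p2 | p3), w0
3. ~([]((p3 & p2) & (~p2 | ~p3)) -> ([](p3 & p2) & [](~p2 | ~p3))), w0
4. p2, w0
5. ~p3, w0
6. []((p3 & p2) & (~p2 | ~p3)), w0
7. ~([](p3 & p2) & [](~p2 | ~p3)), w0
8. (p3 & p2) & (~p2 | ~p3), w0
9. p3 & p2, w0
10. ~p2 | ~p3, w0
11. p3, w0
Accessibility: w0Rw0
Branch closes: p3 and ~p3 both at w0.
Every branch of the negation's tableau closes; the branch above is one of them.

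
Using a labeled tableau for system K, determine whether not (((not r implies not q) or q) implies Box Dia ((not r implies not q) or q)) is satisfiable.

1. not (((not r implies not q) or q) implies Box Dia ((not r implies not q) or q)), 0
2. (not r implies not q) or q, 0
3. not Box Dia ((not r implies not q) or q), 0
4. q, 0
5. not Dia ((not r implies not q) or q), 1
Accessibility: 0R1

Satisfiable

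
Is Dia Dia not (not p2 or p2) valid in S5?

Tableau for the negation not Dia Dia not (not p2 or p2):
1. not Dia Dia not (not p2 or p2), 0
2. not Dia not (not p2 or p2), 0
3. not p2 or p2, 0
4. p2, 0
Accessibility: 0R0
The negation has an open branch (countermodel exists).

Invalid (countermodel exists)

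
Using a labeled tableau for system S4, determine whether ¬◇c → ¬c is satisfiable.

1. ¬◇c → ¬c, w0
2. ¬c, w0
Accessibility: w0Rw0

Yes, satisfiable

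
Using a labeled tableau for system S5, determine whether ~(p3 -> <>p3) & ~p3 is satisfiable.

Unsatisfiable

1. ~(p3 -> <>p3) & ~p3, u
2. ~(p3 -> <>p3), u
3. ~p3, u
4. p3, u
5. ~<>p3, u
Accessibility: uRu
Branch closes: p3 and ~p3 both at u.
All branches of the tableau close; one closing branch shown above.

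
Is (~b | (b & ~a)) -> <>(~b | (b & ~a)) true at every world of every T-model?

Valid in T

Tableau for the negation ~((~b | (b & ~a)) -> <>(~b | (b & ~a))):
1. ~((~b | (b & ~a)) -> <>(~b | (b & ~a))), w0
2. ~b | (b & ~a), w0   [~->-rule on 1]
3. ~<>(~b | (b & ~a)), w0   [~->-rule on 1]
4. ~(~b | (b & ~a)), w0   [~<>-rule on 3 via w0Rw0]
5. b, w0   [~|-rule on 4]
6. ~(b & ~a), w0   [~|-rule on 4]
7. b & ~a, w0   [|-rule on 2 (branches; this branch)]
8. ~a, w0   [&-rule on 7]
9. a, w0   [~&-rule on 6 (branches; this branch)]
Accessibility: w0Rw0
Branch closes: a and ~a both at w0.
All branches of the negation close; one closing branch shown above.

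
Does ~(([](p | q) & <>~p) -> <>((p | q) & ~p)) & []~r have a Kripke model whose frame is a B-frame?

Unsatisfiable (every branch closes)

1. ~(([](p | q) & <>~p) -> <>((p | q) & ~p)) & []~r, w0
2. ~(([](p | q) & <>~p) -> <>((p | q) & ~p)), w0
3. []~r, w0
4. [](p | q) & <>~p, w0
5. ~<>((p | q) & ~p), w0
6. [](p | q), w0
7. <>~p, w0
8. ~r, w0
9. ~((p | q) & ~p), w0
10. p | q, w0
11. p, w0
12. q, w0
13. ~p, w1
14. ~r, w1
15. ~((p | q) & ~p), w1
16. p | q, w1
17. ~(p | q), w1
18. ~q, w1
19. q, w1
Accessibility: w0Rw0, w0Rw1, w1Rw0, w1Rw1
Branch closes: q and ~q both at w1.
All branches of the tableau close; one closing branch shown above.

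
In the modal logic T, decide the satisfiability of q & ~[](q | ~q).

1. q & ~[](q | ~q), u
2. q, u   [&-rule on 1]
3. ~[](q | ~q), u   [&-rule on 1]
4. ~(q | ~q), v   [~[]-rule on 3: fresh world v, uRv]
5. ~q, v   [~|-rule on 4]
6. q, v   [~|-rule on 4]
Accessibility: uRu, uRv, vRv
Branch closes: q and ~q both at v.
Every branch closes; the branch above is one of them.

No, unsatisfiable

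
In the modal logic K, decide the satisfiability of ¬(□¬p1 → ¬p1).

1. ¬(□¬p1 → ¬p1), 0
2. □¬p1, 0   [¬→-rule on 1]
3. p1, 0   [¬→-rule on 1]

Yes, satisfiable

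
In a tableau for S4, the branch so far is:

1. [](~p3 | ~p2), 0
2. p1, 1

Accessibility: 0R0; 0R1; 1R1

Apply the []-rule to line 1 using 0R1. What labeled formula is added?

~p3 | ~p2, 1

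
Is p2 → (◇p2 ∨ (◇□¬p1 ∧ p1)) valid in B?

Tableau for the negation ¬(p2 → (◇p2 ∨ (◇□¬p1 ∧ p1))):
1. ¬(p2 → (◇p2 ∨ (◇□¬p1 ∧ p1))), u
2. p2, u   [¬→-rule on 1]
3. ¬(◇p2 ∨ (◇□¬p1 ∧ p1)), u   [¬→-rule on 1]
4. ¬◇p2, u   [¬∨-rule on 3]
5. ¬(◇□¬p1 ∧ p1), u   [¬∨-rule on 3]
6. ¬p2, u   [¬◇-rule on 4 via uRu]
Accessibility: uRu
Branch closes: p2 and ¬p2 both at u.
All branches of the negation close; one closing branch shown above.

Valid in B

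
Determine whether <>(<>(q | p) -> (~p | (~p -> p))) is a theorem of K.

No, not valid

Tableau for the negation ~<>(<>(q | p) -> (~p | (~p -> p))):
1. ~<>(<>(q | p) -> (~p | (~p -> p))), u
The negation has an open branch (countermodel exists).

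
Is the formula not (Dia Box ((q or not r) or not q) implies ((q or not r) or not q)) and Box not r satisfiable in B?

Unsatisfiable

1. not (Dia Box ((q or not r) or not q) implies ((q or not r) or not q)) and Box not r, u
2. not (Dia Box ((q or not r) or not q) implies ((q or not r) or not q)), u   [and-rule on 1]
3. Box not r, u   [and-rule on 1]
4. Dia Box ((q or not r) or not q), u   [neg-implies-rule on 2]
5. not ((q or not r) or not q), u   [neg-implies-rule on 2]
6. not (q or not r), u   [neg-or-rule on 5]
7. q, u   [neg-or-rule on 5]
8. not q, u   [neg-or-rule on 6]
9. r, u   [neg-or-rule on 6]
Accessibility: uRu
Branch closes: q and not q both at u.
(One branch shown.) All branches close.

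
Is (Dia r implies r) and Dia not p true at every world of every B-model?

Tableau for the negation not ((Dia r implies r) and Dia not p):
1. not ((Dia r implies r) and Dia not p), w0
2. not Dia not p, w0
3. p, w0
Accessibility: w0Rw0
The negation has an open branch (countermodel exists).

Not valid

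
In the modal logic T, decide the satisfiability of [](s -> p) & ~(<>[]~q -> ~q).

1. [](s -> p) & ~(<>[]~q -> ~q), w0
2. [](s -> p), w0
3. ~(<>[]~q -> ~q), w0
4. <>[]~q, w0
5. q, w0
6. s -> p, w0
7. p, w0
8. []~q, w1
9. s -> p, w1
10. ~q, w1
11. p, w1
Accessibility: w0Rw0, w0Rw1, w1Rw1

Satisfiable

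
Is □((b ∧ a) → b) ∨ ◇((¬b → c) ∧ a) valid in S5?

Tableau for the negation ¬(□((b ∧ a) → b) ∨ ◇((¬b → c) ∧ a)):
1. ¬(□((b ∧ a) → b) ∨ ◇((¬b → c) ∧ a)), u
2. ¬□((b ∧ a) → b), u   [¬∨-rule on 1]
3. ¬◇((¬b → c) ∧ a), u   [¬∨-rule on 1]
4. ¬((¬b → c) ∧ a), u   [¬◇-rule on 3 via uRu]
5. ¬(¬b → c), u   [¬∧-rule on 4 (branches; this branch)]
6. ¬b, u   [¬→-rule on 5]
7. ¬c, u   [¬→-rule on 5]
8. ¬((b ∧ a) → b), v   [¬□-rule on 2: fresh world v, uRv]
9. b ∧ a, v   [¬→-rule on 8]
10. ¬b, v   [¬→-rule on 8]
11. b, v   [∧-rule on 9]
12. a, v   [∧-rule on 9]
Accessibility: uRu, uRv, vRu, vRv
Branch closes: b and ¬b both at v.
Every branch of the negation's tableau closes; the branch above is one of them.

Valid in S5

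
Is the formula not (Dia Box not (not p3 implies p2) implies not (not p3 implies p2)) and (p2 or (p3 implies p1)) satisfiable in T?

Satisfiable (open branch found)

1. not (Dia Box not (not p3 implies p2) implies not (not p3 implies p2)) and (p2 or (p3 implies p1)), 0
2. not (Dia Box not (not p3 implies p2) implies not (not p3 implies p2)), 0   [and-rule on 1]
3. p2 or (p3 implies p1), 0   [and-rule on 1]
4. Dia Box not (not p3 implies p2), 0   [neg-implies-rule on 2]
5. not p3 implies p2, 0   [neg-implies-rule on 2]
6. p3 implies p1, 0   [or-rule on 3 (branches; this branch)]
7. p2, 0   [implies-rule on 5 (branches; this branch)]
8. p1, 0   [implies-rule on 6 (branches; this branch)]
9. Box not (not p3 implies p2), 1   [Dia-rule on 4: fresh world 1, 0R1]
10. not (not p3 implies p2), 1   [Box-rule on 9 via 1R1]
11. not p3, 1   [neg-implies-rule on 10]
12. not p2, 1   [neg-implies-rule on 10]
Accessibility: 0R0, 0R1, 1R1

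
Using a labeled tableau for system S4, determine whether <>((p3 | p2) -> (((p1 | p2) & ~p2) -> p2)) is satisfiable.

Satisfiable

1. <>((p3 | p2) -> (((p1 | p2) & ~p2) -> p2)), 0
2. (p3 | p2) -> (((p1 | p2) & ~p2) -> p2), 1
3. ((p1 | p2) & ~p2) -> p2, 1
4. p2, 1
Accessibility: 0R0, 0R1, 1R1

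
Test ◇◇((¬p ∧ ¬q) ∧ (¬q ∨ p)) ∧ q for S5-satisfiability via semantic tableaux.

Satisfiable (open branch found)

1. ◇◇((¬p ∧ ¬q) ∧ (¬q ∨ p)) ∧ q, u
2. ◇◇((¬p ∧ ¬q) ∧ (¬q ∨ p)), u   [∧-rule on 1]
3. q, u   [∧-rule on 1]
4. ◇((¬p ∧ ¬q) ∧ (¬q ∨ p)), v   [◇-rule on 2: fresh world v, uRv]
5. (¬p ∧ ¬q) ∧ (¬q ∨ p), w   [◇-rule on 4: fresh world w, vRw]
6. ¬p ∧ ¬q, w   [∧-rule on 5]
7. ¬q ∨ p, w   [∧-rule on 5]
8. ¬p, w   [∧-rule on 6]
9. ¬q, w   [∧-rule on 6]
Accessibility: uRu, uRv, uRw, vRu, vRv, vRw, wRu, wRv, wRw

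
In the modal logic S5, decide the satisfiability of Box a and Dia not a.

1. Box a and Dia not a, w0
2. Box a, w0
3. Dia not a, w0
4. a, w0
5. not a, w1
6. a, w1
Accessibility: w0Rw0, w0Rw1, w1Rw0, w1Rw1
Branch closes: a and not a both at w1.
(One branch shown.) All branches close.

Unsatisfiable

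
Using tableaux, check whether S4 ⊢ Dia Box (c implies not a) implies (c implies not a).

Tableau for the negation not (Dia Box (c implies not a) implies (c implies not a)):
1. not (Dia Box (c implies not a) implies (c implies not a)), 0
2. Dia Box (c implies not a), 0
3. not (c implies not a), 0
4. c, 0
5. a, 0
6. Box (c implies not a), 1
7. c implies not a, 1
8. not a, 1
Accessibility: 0R0, 0R1, 1R1
The negation has an open branch (countermodel exists).

Not valid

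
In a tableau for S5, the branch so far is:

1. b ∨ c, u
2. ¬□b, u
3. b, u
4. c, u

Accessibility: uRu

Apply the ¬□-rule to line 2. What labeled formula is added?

a fresh world v with uRv, and ¬b at v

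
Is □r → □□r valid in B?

Tableau for the negation ¬(□r → □□r):
1. ¬(□r → □□r), w0
2. □r, w0   [¬→-rule on 1]
3. ¬□□r, w0   [¬→-rule on 1]
4. r, w0   [□-rule on 2 via w0Rw0]
5. ¬□r, w1   [¬□-rule on 3: fresh world w1, w0Rw1]
6. r, w1   [□-rule on 2 via w0Rw1]
7. ¬r, w2   [¬□-rule on 5: fresh world w2, w1Rw2]
Accessibility: w0Rw0, w0Rw1, w1Rw0, w1Rw1, w1Rw2, w2Rw1, w2Rw2
The negation has an open branch (countermodel exists).

No, not valid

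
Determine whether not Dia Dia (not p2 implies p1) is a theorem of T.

Tableau for the negation Dia Dia (not p2 implies p1):
1. Dia Dia (not p2 implies p1), 0
2. Dia (not p2 implies p1), 1
3. not p2 implies p1, 2
4. p1, 2
Accessibility: 0R0, 0R1, 1R1, 1R2, 2R2
The negation has an open branch (countermodel exists).

No, not valid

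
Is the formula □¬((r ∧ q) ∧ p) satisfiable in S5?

Satisfiable

1. □¬((r ∧ q) ∧ p), 0
2. ¬((r ∧ q) ∧ p), 0
3. ¬p, 0
Accessibility: 0R0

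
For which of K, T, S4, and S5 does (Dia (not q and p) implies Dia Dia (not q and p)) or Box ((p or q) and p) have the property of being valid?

T, S4, S5

K-tableau for the negation not ((Dia (not q and p) implies Dia Dia (not q and p)) or Box ((p or q) and p)):
1. not ((Dia (not q and p) implies Dia Dia (not q and p)) or Box ((p or q) and p)), 0
2. not (Dia (not q and p) implies Dia Dia (not q and p)), 0   [neg-or-rule on 1]
3. not Box ((p or q) and p), 0   [neg-or-rule on 1]
4. Dia (not q and p), 0   [neg-implies-rule on 2]
5. not Dia Dia (not q and p), 0   [neg-implies-rule on 2]
6. not ((p or q) and p), 1   [neg-Box-rule on 3: fresh world 1, 0R1]
7. not Dia (not q and p), 1   [neg-Dia-rule on 5 via 0R1]
8. not p, 1   [neg-and-rule on 6 (branches; this branch)]
9. not q and p, 2   [Dia-rule on 4: fresh world 2, 0R2]
10. not q, 2   [and-rule on 9]
11. p, 2   [and-rule on 9]
12. not Dia (not q and p), 2   [neg-Dia-rule on 5 via 0R2]
Accessibility: 0R1, 0R2
Complete open branch: countermodel on a K-frame, so not valid in K.
T-tableau for the negation not ((Dia (not q and p) implies Dia Dia (not q and p)) or Box ((p or q) and p)):
1. not ((Dia (not q and p) implies Dia Dia (not q and p)) or Box ((p or q) and p)), 0
2. not (Dia (not q and p) implies Dia Dia (not q and p)), 0   [neg-or-rule on 1]
3. not Box ((p or q) and p), 0   [neg-or-rule on 1]
4. Dia (not q and p), 0   [neg-implies-rule on 2]
5. not Dia Dia (not q and p), 0   [neg-implies-rule on 2]
6. not Dia (not q and p), 0   [neg-Dia-rule on 5 via 0R0]
7. not (not q and p), 0   [neg-Dia-rule on 6 via 0R0]
8. not p, 0   [neg-and-rule on 7 (branches; this branch)]
9. not ((p or q) and p), 1   [neg-Box-rule on 3: fresh world 1, 0R1]
10. not Dia (not q and p), 1   [neg-Dia-rule on 5 via 0R1]
11. not (not q and p), 1   [neg-Dia-rule on 6 via 0R1]
12. not (p or q), 1   [neg-and-rule on 9 (branches; this branch)]
13. not p, 1   [neg-or-rule on 12]
14. not q, 1   [neg-or-rule on 12]
15. not q and p, 2   [Dia-rule on 4: fresh world 2, 0R2]
16. not q, 2   [and-rule on 15]
17. p, 2   [and-rule on 15]
18. not Dia (not q and p), 2   [neg-Dia-rule on 5 via 0R2]
19. not (not q and p), 2   [neg-Dia-rule on 6 via 0R2]
20. not p, 2   [neg-and-rule on 19 (branches; this branch)]
Accessibility: 0R0, 0R1, 0R2, 1R1, 2R2
Branch closes: p and not p both at 2.
Every branch closes (one shown): valid in T, hence also in S4, S5 (every theorem of T is a theorem of S4 and S5).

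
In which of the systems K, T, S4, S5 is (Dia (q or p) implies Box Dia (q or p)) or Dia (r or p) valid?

S5-tableau for the negation not ((Dia (q or p) implies Box Dia (q or p)) or Dia (r or p)):
1. not ((Dia (q or p) implies Box Dia (q or p)) or Dia (r or p)), u
2. not (Dia (q or p) implies Box Dia (q or p)), u
3. not Dia (r or p), u
4. Dia (q or p), u
5. not Box Dia (q or p), u
6. not (r or p), u
7. not r, u
8. not p, u
9. q or p, v
10. not (r or p), v
11. not r, v
12. not p, v
13. q, v
14. not Dia (q or p), w
15. not (r or p), w
16. not r, w
17. not p, w
18. not (q or p), u
19. not q, u
20. not (q or p), v
21. not q, v
Accessibility: uRu, uRv, uRw, vRu, vRv, vRw, wRu, wRv, wRw
Branch closes: q and not q both at v.
Every branch closes (one shown): valid in S5.
S4-tableau for the negation not ((Dia (q or p) implies Box Dia (q or p)) or Dia (r or p)):
1. not ((Dia (q or p) implies Box Dia (q or p)) or Dia (r or p)), u
2. not (Dia (q or p) implies Box Dia (q or p)), u
3. not Dia (r or p), u
4. Dia (q or p), u
5. not Box Dia (q or p), u
6. not (r or p), u
7. not r, u
8. not p, u
9. q or p, v
10. not (r or p), v
11. not r, v
12. not p, v
13. q, v
14. not Dia (q or p), w
15. not (r or p), w
16. not r, w
17. not p, w
18. not (q or p), w
19. not q, w
Accessibility: uRu, uRv, uRw, vRv, wRw
Complete open branch: countermodel on an S4-frame, so not valid in S4, nor in K, T (the same frame is also a K-frame and a T-frame).

S5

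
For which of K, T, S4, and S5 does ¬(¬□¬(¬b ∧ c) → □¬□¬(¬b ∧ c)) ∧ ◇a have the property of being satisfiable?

S5-tableau for the formula:
1. ¬(¬□¬(¬b ∧ c) → □¬□¬(¬b ∧ c)) ∧ ◇a, 0
2. ¬(¬□¬(¬b ∧ c) → □¬□¬(¬b ∧ c)), 0   [∧-rule on 1]
3. ◇a, 0   [∧-rule on 1]
4. ¬□¬(¬b ∧ c), 0   [¬→-rule on 2]
5. ¬□¬□¬(¬b ∧ c), 0   [¬→-rule on 2]
6. a, 1   [◇-rule on 3: fresh world 1, 0R1]
7. ¬b ∧ c, 2   [¬□-rule on 4: fresh world 2, 0R2]
8. ¬b, 2   [∧-rule on 7]
9. c, 2   [∧-rule on 7]
10. □¬(¬b ∧ c), 3   [¬□-rule on 5: fresh world 3, 0R3]
11. ¬(¬b ∧ c), 0   [□-rule on 10 via 3R0]
12. ¬(¬b ∧ c), 1   [□-rule on 10 via 3R1]
13. ¬(¬b ∧ c), 2   [□-rule on 10 via 3R2]
14. ¬(¬b ∧ c), 3   [□-rule on 10 via 3R3]
15. ¬c, 0   [¬∧-rule on 11 (branches; this branch)]
16. ¬c, 1   [¬∧-rule on 12 (branches; this branch)]
17. ¬c, 2   [¬∧-rule on 13 (branches; this branch)]
Accessibility: 0R0, 0R1, 0R2, 0R3, 1R0, 1R1, 1R2, 1R3, 2R0, 2R1, 2R2, 2R3, 3R0, 3R1, 3R2, 3R3
Branch closes: c and ¬c both at 2.
Every branch closes (one shown): unsatisfiable in S5.
S4-tableau for the formula:
1. ¬(¬□¬(¬b ∧ c) → □¬□¬(¬b ∧ c)) ∧ ◇a, 0
2. ¬(¬□¬(¬b ∧ c) → □¬□¬(¬b ∧ c)), 0   [∧-rule on 1]
3. ◇a, 0   [∧-rule on 1]
4. ¬□¬(¬b ∧ c), 0   [¬→-rule on 2]
5. ¬□¬□¬(¬b ∧ c), 0   [¬→-rule on 2]
6. a, 1   [◇-rule on 3: fresh world 1, 0R1]
7. ¬b ∧ c, 2   [¬□-rule on 4: fresh world 2, 0R2]
8. ¬b, 2   [∧-rule on 7]
9. c, 2   [∧-rule on 7]
10. □¬(¬b ∧ c), 3   [¬□-rule on 5: fresh world 3, 0R3]
11. ¬(¬b ∧ c), 3   [□-rule on 10 via 3R3]
12. ¬c, 3   [¬∧-rule on 11 (branches; this branch)]
Accessibility: 0R0, 0R1, 0R2, 0R3, 1R1, 2R2, 3R3
Complete open branch: satisfiable in S4, hence also in K, T (this S4-model is also a K-model and a T-model).

K, T, S4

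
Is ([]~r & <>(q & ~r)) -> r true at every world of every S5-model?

Tableau for the negation ~(([]~r & <>(q & ~r)) -> r):
1. ~(([]~r & <>(q & ~r)) -> r), u
2. []~r & <>(q & ~r), u   [~->-rule on 1]
3. ~r, u   [~->-rule on 1]
4. []~r, u   [&-rule on 2]
5. <>(q & ~r), u   [&-rule on 2]
6. q & ~r, v   [<>-rule on 5: fresh world v, uRv]
7. q, v   [&-rule on 6]
8. ~r, v   [&-rule on 6]
Accessibility: uRu, uRv, vRu, vRv
The negation has an open branch (countermodel exists).

No, not valid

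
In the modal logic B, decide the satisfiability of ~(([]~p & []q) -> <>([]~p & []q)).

Unsatisfiable (every branch closes)

1. ~(([]~p & []q) -> <>([]~p & []q)), 0
2. []~p & []q, 0
3. ~<>([]~p & []q), 0
4. []~p, 0
5. []q, 0
6. ~([]~p & []q), 0
7. ~p, 0
8. q, 0
9. ~[]q, 0
10. ~q, 1
11. ~([]~p & []q), 1
12. ~p, 1
13. q, 1
Accessibility: 0R0, 0R1, 1R0, 1R1
Branch closes: q and ~q both at 1.
Every branch closes; the branch above is one of them.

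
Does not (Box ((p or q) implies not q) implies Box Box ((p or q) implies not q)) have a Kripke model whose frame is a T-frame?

1. not (Box ((p or q) implies not q) implies Box Box ((p or q) implies not q)), 0
2. Box ((p or q) implies not q), 0   [neg-implies-rule on 1]
3. not Box Box ((p or q) implies not q), 0   [neg-implies-rule on 1]
4. (p or q) implies not q, 0   [Box-rule on 2 via 0R0]
5. not q, 0   [implies-rule on 4 (branches; this branch)]
6. not Box ((p or q) implies not q), 1   [neg-Box-rule on 3: fresh world 1, 0R1]
7. (p or q) implies not q, 1   [Box-rule on 2 via 0R1]
8. not q, 1   [implies-rule on 7 (branches; this branch)]
9. not ((p or q) implies not q), 2   [neg-Box-rule on 6: fresh world 2, 1R2]
10. p or q, 2   [neg-implies-rule on 9]
11. q, 2   [neg-implies-rule on 9]
Accessibility: 0R0, 0R1, 1R1, 1R2, 2R2

Satisfiable (open branch found)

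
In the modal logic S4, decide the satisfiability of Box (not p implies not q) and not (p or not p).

No, unsatisfiable

1. Box (not p implies not q) and not (p or not p), 0
2. Box (not p implies not q), 0
3. not (p or not p), 0
4. not p, 0
5. p, 0
Accessibility: 0R0
Branch closes: p and not p both at 0.
(One branch shown.) All branches close.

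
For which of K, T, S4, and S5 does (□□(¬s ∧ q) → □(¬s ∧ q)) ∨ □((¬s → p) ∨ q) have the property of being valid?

T, S4, S5

K-tableau for the negation ¬((□□(¬s ∧ q) → □(¬s ∧ q)) ∨ □((¬s → p) ∨ q)):
1. ¬((□□(¬s ∧ q) → □(¬s ∧ q)) ∨ □((¬s → p) ∨ q)), 0
2. ¬(□□(¬s ∧ q) → □(¬s ∧ q)), 0
3. ¬□((¬s → p) ∨ q), 0
4. □□(¬s ∧ q), 0
5. ¬□(¬s ∧ q), 0
6. ¬((¬s → p) ∨ q), 1
7. ¬(¬s → p), 1
8. ¬q, 1
9. ¬s, 1
10. ¬p, 1
11. □(¬s ∧ q), 1
12. ¬(¬s ∧ q), 2
13. □(¬s ∧ q), 2
14. ¬q, 2
Accessibility: 0R1, 0R2
Complete open branch: countermodel on a K-frame, so not valid in K.
T-tableau for the negation ¬((□□(¬s ∧ q) → □(¬s ∧ q)) ∨ □((¬s → p) ∨ q)):
1. ¬((□□(¬s ∧ q) → □(¬s ∧ q)) ∨ □((¬s → p) ∨ q)), 0
2. ¬(□□(¬s ∧ q) → □(¬s ∧ q)), 0
3. ¬□((¬s → p) ∨ q), 0
4. □□(¬s ∧ q), 0
5. ¬□(¬s ∧ q), 0
6. □(¬s ∧ q), 0
7. ¬s ∧ q, 0
8. ¬s, 0
9. q, 0
10. ¬((¬s → p) ∨ q), 1
11. ¬(¬s → p), 1
12. ¬q, 1
13. ¬s, 1
14. ¬p, 1
15. □(¬s ∧ q), 1
16. ¬s ∧ q, 1
17. q, 1
Accessibility: 0R0, 0R1, 1R1
Branch closes: q and ¬q both at 1.
Every branch closes (one shown): valid in T, hence also in S4, S5 (every theorem of T is a theorem of S4 and S5).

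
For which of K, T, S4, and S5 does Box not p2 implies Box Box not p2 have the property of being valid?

T-tableau for the negation not (Box not p2 implies Box Box not p2):
1. not (Box not p2 implies Box Box not p2), 0
2. Box not p2, 0
3. not Box Box not p2, 0
4. not p2, 0
5. not Box not p2, 1
6. not p2, 1
7. p2, 2
Accessibility: 0R0, 0R1, 1R1, 1R2, 2R2
Complete open branch: countermodel on a T-frame, so not valid in T, nor in K (the same frame is also a K-frame).
S4-tableau for the negation not (Box not p2 implies Box Box not p2):
1. not (Box not p2 implies Box Box not p2), 0
2. Box not p2, 0
3. not Box Box not p2, 0
4. not p2, 0
5. not Box not p2, 1
6. not p2, 1
7. p2, 2
8. not p2, 2
Accessibility: 0R0, 0R1, 0R2, 1R1, 1R2, 2R2
Branch closes: p2 and not p2 both at 2.
Every branch closes (one shown): valid in S4, hence also in S5 (every theorem of S4 is a theorem of S5).

S4, S5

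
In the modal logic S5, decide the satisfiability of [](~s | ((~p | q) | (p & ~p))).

1. [](~s | ((~p | q) | (p & ~p))), w0
2. ~s | ((~p | q) | (p & ~p)), w0
3. (~p | q) | (p & ~p), w0
4. ~p | q, w0
5. q, w0
Accessibility: w0Rw0

Yes, satisfiable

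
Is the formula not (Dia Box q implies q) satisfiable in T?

1. not (Dia Box q implies q), 0
2. Dia Box q, 0
3. not q, 0
4. Box q, 1
5. q, 1
Accessibility: 0R0, 0R1, 1R1

Satisfiable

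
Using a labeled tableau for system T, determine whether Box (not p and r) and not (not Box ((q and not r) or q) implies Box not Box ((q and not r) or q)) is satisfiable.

Satisfiable

1. Box (not p and r) and not (not Box ((q and not r) or q) implies Box not Box ((q and not r) or q)), 0
2. Box (not p and r), 0
3. not (not Box ((q and not r) or q) implies Box not Box ((q and not r) or q)), 0
4. not Box ((q and not r) or q), 0
5. not Box not Box ((q and not r) or q), 0
6. not p and r, 0
7. not p, 0
8. r, 0
9. not ((q and not r) or q), 1
10. not (q and not r), 1
11. not q, 1
12. not p and r, 1
13. not p, 1
14. r, 1
15. Box ((q and not r) or q), 2
16. not p and r, 2
17. not p, 2
18. r, 2
19. (q and not r) or q, 2
20. q, 2
Accessibility: 0R0, 0R1, 0R2, 1R1, 2R2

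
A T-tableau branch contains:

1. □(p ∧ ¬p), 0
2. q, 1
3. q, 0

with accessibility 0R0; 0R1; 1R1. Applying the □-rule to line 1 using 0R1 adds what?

p ∧ ¬p, 1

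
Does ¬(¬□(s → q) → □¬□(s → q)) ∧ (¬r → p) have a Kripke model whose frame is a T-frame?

1. ¬(¬□(s → q) → □¬□(s → q)) ∧ (¬r → p), w0
2. ¬(¬□(s → q) → □¬□(s → q)), w0   [∧-rule on 1]
3. ¬r → p, w0   [∧-rule on 1]
4. ¬□(s → q), w0   [¬→-rule on 2]
5. ¬□¬□(s → q), w0   [¬→-rule on 2]
6. p, w0   [→-rule on 3 (branches; this branch)]
7. ¬(s → q), w1   [¬□-rule on 4: fresh world w1, w0Rw1]
8. s, w1   [¬→-rule on 7]
9. ¬q, w1   [¬→-rule on 7]
10. □(s → q), w2   [¬□-rule on 5: fresh world w2, w0Rw2]
11. s → q, w2   [□-rule on 10 via w2Rw2]
12. q, w2   [→-rule on 11 (branches; this branch)]
Accessibility: w0Rw0, w0Rw1, w0Rw2, w1Rw1, w2Rw2

Satisfiable (open branch found)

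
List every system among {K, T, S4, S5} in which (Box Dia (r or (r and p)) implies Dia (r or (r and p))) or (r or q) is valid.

T, S4, S5

K-tableau for the negation not ((Box Dia (r or (r and p)) implies Dia (r or (r and p))) or (r or q)):
1. not ((Box Dia (r or (r and p)) implies Dia (r or (r and p))) or (r or q)), 0
2. not (Box Dia (r or (r and p)) implies Dia (r or (r and p))), 0
3. not (r or q), 0
4. Box Dia (r or (r and p)), 0
5. not Dia (r or (r and p)), 0
6. not r, 0
7. not q, 0
Complete open branch: countermodel on a K-frame, so not valid in K.
T-tableau for the negation not ((Box Dia (r or (r and p)) implies Dia (r or (r and p))) or (r or q)):
1. not ((Box Dia (r or (r and p)) implies Dia (r or (r and p))) or (r or q)), 0
2. not (Box Dia (r or (r and p)) implies Dia (r or (r and p))), 0
3. not (r or q), 0
4. Box Dia (r or (r and p)), 0
5. not Dia (r or (r and p)), 0
6. not r, 0
7. not q, 0
8. Dia (r or (r and p)), 0
9. not (r or (r and p)), 0
10. not (r and p), 0
11. not p, 0
12. r or (r and p), 1
13. Dia (r or (r and p)), 1
14. not (r or (r and p)), 1
15. not r, 1
16. not (r and p), 1
17. r and p, 1
18. r, 1
19. p, 1
Accessibility: 0R0, 0R1, 1R1
Branch closes: r and not r both at 1.
Every branch closes (one shown): valid in T, hence also in S4, S5 (every theorem of T is a theorem of S4 and S5).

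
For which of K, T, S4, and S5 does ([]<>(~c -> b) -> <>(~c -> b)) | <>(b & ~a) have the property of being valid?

T, S4, S5

T-tableau for the negation ~(([]<>(~c -> b) -> <>(~c -> b)) | <>(b & ~a)):
1. ~(([]<>(~c -> b) -> <>(~c -> b)) | <>(b & ~a)), u
2. ~([]<>(~c -> b) -> <>(~c -> b)), u
3. ~<>(b & ~a), u
4. []<>(~c -> b), u
5. ~<>(~c -> b), u
6. ~(b & ~a), u
7. <>(~c -> b), u
8. ~(~c -> b), u
9. ~c, u
10. ~b, u
11. a, u
12. ~c -> b, v
13. ~(b & ~a), v
14. <>(~c -> b), v
15. ~(~c -> b), v
16. ~c, v
17. ~b, v
18. b, v
Accessibility: uRu, uRv, vRv
Branch closes: b and ~b both at v.
Every branch closes (one shown): valid in T, hence also in S4, S5 (every theorem of T is a theorem of S4 and S5).
K-tableau for the negation ~(([]<>(~c -> b) -> <>(~c -> b)) | <>(b & ~a)):
1. ~(([]<>(~c -> b) -> <>(~c -> b)) | <>(b & ~a)), u
2. ~([]<>(~c -> b) -> <>(~c -> b)), u
3. ~<>(b & ~a), u
4. []<>(~c -> b), u
5. ~<>(~c -> b), u
Complete open branch: countermodel on a K-frame, so not valid in K.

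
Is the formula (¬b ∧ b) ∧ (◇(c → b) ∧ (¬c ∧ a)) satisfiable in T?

1. (¬b ∧ b) ∧ (◇(c → b) ∧ (¬c ∧ a)), w0
2. ¬b ∧ b, w0   [∧-rule on 1]
3. ◇(c → b) ∧ (¬c ∧ a), w0   [∧-rule on 1]
4. ¬b, w0   [∧-rule on 2]
5. b, w0   [∧-rule on 2]
Accessibility: w0Rw0
Branch closes: b and ¬b both at w0.
(One branch shown.) All branches close.

Unsatisfiable (every branch closes)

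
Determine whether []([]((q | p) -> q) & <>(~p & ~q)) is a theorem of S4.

Invalid (countermodel exists)

Tableau for the negation ~[]([]((q | p) -> q) & <>(~p & ~q)):
1. ~[]([]((q | p) -> q) & <>(~p & ~q)), u
2. ~([]((q | p) -> q) & <>(~p & ~q)), v
3. ~<>(~p & ~q), v
4. ~(~p & ~q), v
5. q, v
Accessibility: uRu, uRv, vRv
The negation has an open branch (countermodel exists).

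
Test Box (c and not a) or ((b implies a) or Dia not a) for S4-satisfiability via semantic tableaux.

1. Box (c and not a) or ((b implies a) or Dia not a), u
2. (b implies a) or Dia not a, u
3. Dia not a, u
4. not a, v
Accessibility: uRu, uRv, vRv

Satisfiable (open branch found)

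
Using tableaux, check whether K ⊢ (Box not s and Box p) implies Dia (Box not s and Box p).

No, not valid

Tableau for the negation not ((Box not s and Box p) implies Dia (Box not s and Box p)):
1. not ((Box not s and Box p) implies Dia (Box not s and Box p)), u
2. Box not s and Box p, u
3. not Dia (Box not s and Box p), u
4. Box not s, u
5. Box p, u
The negation has an open branch (countermodel exists).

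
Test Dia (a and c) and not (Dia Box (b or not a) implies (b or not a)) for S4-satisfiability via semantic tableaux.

Satisfiable

1. Dia (a and c) and not (Dia Box (b or not a) implies (b or not a)), u
2. Dia (a and c), u
3. not (Dia Box (b or not a) implies (b or not a)), u
4. Dia Box (b or not a), u
5. not (b or not a), u
6. not b, u
7. a, u
8. a and c, v
9. a, v
10. c, v
11. Box (b or not a), w
12. b or not a, w
13. not a, w
Accessibility: uRu, uRv, uRw, vRv, wRw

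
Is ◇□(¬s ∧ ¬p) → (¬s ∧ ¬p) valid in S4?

No, not valid

Tableau for the negation ¬(◇□(¬s ∧ ¬p) → (¬s ∧ ¬p)):
1. ¬(◇□(¬s ∧ ¬p) → (¬s ∧ ¬p)), w0
2. ◇□(¬s ∧ ¬p), w0
3. ¬(¬s ∧ ¬p), w0
4. p, w0
5. □(¬s ∧ ¬p), w1
6. ¬s ∧ ¬p, w1
7. ¬s, w1
8. ¬p, w1
Accessibility: w0Rw0, w0Rw1, w1Rw1
The negation has an open branch (countermodel exists).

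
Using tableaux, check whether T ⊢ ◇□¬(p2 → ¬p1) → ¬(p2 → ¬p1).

Tableau for the negation ¬(◇□¬(p2 → ¬p1) → ¬(p2 → ¬p1)):
1. ¬(◇□¬(p2 → ¬p1) → ¬(p2 → ¬p1)), u
2. ◇□¬(p2 → ¬p1), u
3. p2 → ¬p1, u
4. ¬p1, u
5. □¬(p2 → ¬p1), v
6. ¬(p2 → ¬p1), v
7. p2, v
8. p1, v
Accessibility: uRu, uRv, vRv
The negation has an open branch (countermodel exists).

Not valid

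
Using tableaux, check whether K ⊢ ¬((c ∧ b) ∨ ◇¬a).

Invalid (countermodel exists)

Tableau for the negation (c ∧ b) ∨ ◇¬a:
1. (c ∧ b) ∨ ◇¬a, u
2. ◇¬a, u
3. ¬a, v
Accessibility: uRv
The negation has an open branch (countermodel exists).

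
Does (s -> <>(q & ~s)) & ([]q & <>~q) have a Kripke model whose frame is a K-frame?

Unsatisfiable (every branch closes)

1. (s -> <>(q & ~s)) & ([]q & <>~q), u
2. s -> <>(q & ~s), u   [&-rule on 1]
3. []q & <>~q, u   [&-rule on 1]
4. []q, u   [&-rule on 3]
5. <>~q, u   [&-rule on 3]
6. <>(q & ~s), u   [->-rule on 2 (branches; this branch)]
7. ~q, v   [<>-rule on 5: fresh world v, uRv]
8. q, v   [[]-rule on 4 via uRv]
Accessibility: uRv
Branch closes: q and ~q both at v.
Every branch closes; the branch above is one of them.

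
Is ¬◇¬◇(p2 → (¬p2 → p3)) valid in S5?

Yes, valid

Tableau for the negation ◇¬◇(p2 → (¬p2 → p3)):
1. ◇¬◇(p2 → (¬p2 → p3)), u
2. ¬◇(p2 → (¬p2 → p3)), v
3. ¬(p2 → (¬p2 → p3)), u
4. p2, u
5. ¬(¬p2 → p3), u
6. ¬p2, u
7. ¬p3, u
Accessibility: uRu, uRv, vRu, vRv
Branch closes: p2 and ¬p2 both at u.
Every branch of the negation's tableau closes; the branch above is one of them.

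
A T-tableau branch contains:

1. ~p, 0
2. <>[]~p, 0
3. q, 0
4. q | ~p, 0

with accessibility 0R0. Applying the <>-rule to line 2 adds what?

a fresh world 1 with 0R1, and []~p at 1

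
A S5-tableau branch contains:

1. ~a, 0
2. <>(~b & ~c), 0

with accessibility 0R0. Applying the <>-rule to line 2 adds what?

a fresh world 1 with 0R1, and ~b & ~c at 1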